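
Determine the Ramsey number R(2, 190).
R(2, 190) = 190

R(2, k) = k for all k ≥ 2: in a 2-colouring of K_k, either some edge is red (a red K_2) or all edges are blue (a blue K_k). And K_{189} coloured all-blue has no blue K_190, so R(2, 190) > 189. Hence R(2, 190) = 190.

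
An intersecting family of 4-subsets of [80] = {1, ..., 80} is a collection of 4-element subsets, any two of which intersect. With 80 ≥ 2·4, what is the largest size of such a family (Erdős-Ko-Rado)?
max |F| = C(79, 3) = 79079

The Erdős-Ko-Rado theorem states: for n ≥ 2k, an intersecting family of k-subsets of an n-element set has size at most C(n − 1, k − 1), with equality for 'star' families {A ⊆ [n] : |A| = k, i ∈ A} (fix an element i). For n = 80, k = 4: C(79, 3) = 79079.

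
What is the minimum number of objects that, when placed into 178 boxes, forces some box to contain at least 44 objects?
n = (44 − 1)·178 + 1 = 7655

By the generalised pigeonhole principle, to guarantee some box contains ≥ r objects we need more than (r − 1) · k objects total. Threshold: n = (r − 1) · k + 1. With r = 44 and k = 178: n = 43 · 178 + 1 = 7654 + 1 = 7655. For n = 7654 = 43 · 178, we can put exactly 43 objects in every box, avoiding 44 in any single one — so 7655 is tight.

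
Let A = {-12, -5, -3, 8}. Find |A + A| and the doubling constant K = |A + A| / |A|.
K = |A + A| / |A| = 10/4 = 5/2

Enumerate A + A = {a + b : a, b ∈ A}. With |A| = 4, there are |A|^2 = 16 ordered sum pairs; collecting distinct values, A + A = {-24, -17, -15, -10, -8, -6, -4, 3, 5, 16}, so |A + A| = 10. Thus K = 10/4 = 5/2. For comparison, the minimum possible |A + A| over all 4-element sets is 2·4 − 1 = 7 (so min K = 7/4), attained only by arithmetic progressions.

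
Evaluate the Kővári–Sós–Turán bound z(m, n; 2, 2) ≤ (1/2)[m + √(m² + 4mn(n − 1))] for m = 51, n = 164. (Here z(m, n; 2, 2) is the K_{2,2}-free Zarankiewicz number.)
z(51, 164; 2, 2) ≤ (1/2)[51 + √(51² + 4·51·164·163)] = (1/2)[51 + √5455929] = 1193.3965

Kővári–Sós–Turán: let r_1, ..., r_51 be the row sums and z = Σ r_i the total number of 1s. Each pair of columns can share at most one row with both entries 1 (else a 2×2 all-ones block appears), so Σ_i C(r_i, 2) ≤ C(164, 2) = 13366. By convexity Σ_i C(r_i, 2) ≥ 51·C(z/51, 2) = z(z − 51)/(2·51), giving z² − 51z − 51·164·163 ≤ 0 and hence z ≤ (1/2)[51 + √(2601 + 4·1363332)] = (1/2)[51 + √5455929] ≈ (1/2)(51 + 2335.793) = 1193.3965.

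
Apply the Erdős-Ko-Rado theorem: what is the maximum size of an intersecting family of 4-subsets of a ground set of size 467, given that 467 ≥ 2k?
max |F| = C(466, 3) = 16757360

The Erdős-Ko-Rado theorem states: for n ≥ 2k, an intersecting family of k-subsets of an n-element set has size at most C(n − 1, k − 1), with equality for 'star' families {A ⊆ [n] : |A| = k, i ∈ A} (fix an element i). For n = 467, k = 4: C(466, 3) = 16757360.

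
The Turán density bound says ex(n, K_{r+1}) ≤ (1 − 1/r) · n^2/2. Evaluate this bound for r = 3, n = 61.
Turán density bound = (2/3) · 61^2/2 = 3721/3 ≈ 1240.3333

Turán's theorem: ex(n, K_{r+1}) is achieved by the complete r-partite Turán graph T(n, r) with parts as balanced as possible, and is at most (1 − 1/r) · n^2/2. For r = 3, n = 61: the density bound is (2/3) · 3721/2 = 3721/3 ≈ 1240.3333. The integer-valued extremum is e(T(61, 3)) = 1240, which is strictly less than the density bound 3721/3 since 3 ∤ 61 (the parts of T(61, 3) cannot all be equal).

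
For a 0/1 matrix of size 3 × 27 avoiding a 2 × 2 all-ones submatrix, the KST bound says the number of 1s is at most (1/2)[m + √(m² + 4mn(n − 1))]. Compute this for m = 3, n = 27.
z(3, 27; 2, 2) ≤ (1/2)[3 + √(3² + 4·3·27·26)] = (1/2)[3 + √8433] = 47.4157

Kővári–Sós–Turán: let r_1, ..., r_3 be the row sums and z = Σ r_i the total number of 1s. Each pair of columns can share at most one row with both entries 1 (else a 2×2 all-ones block appears), so Σ_i C(r_i, 2) ≤ C(27, 2) = 351. By convexity Σ_i C(r_i, 2) ≥ 3·C(z/3, 2) = z(z − 3)/(2·3), giving z² − 3z − 3·27·26 ≤ 0 and hence z ≤ (1/2)[3 + √(9 + 4·2106)] = (1/2)[3 + √8433] ≈ (1/2)(3 + 91.8314) = 47.4157.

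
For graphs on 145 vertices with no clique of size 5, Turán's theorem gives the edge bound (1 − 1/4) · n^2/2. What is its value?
Turán density bound = (3/4) · 145^2/2 = 63075/8 ≈ 7884.375

Turán's theorem: ex(n, K_{r+1}) is achieved by the complete r-partite Turán graph T(n, r) with parts as balanced as possible, and is at most (1 − 1/r) · n^2/2. For r = 4, n = 145: the density bound is (3/4) · 21025/2 = 63075/8 ≈ 7884.375. The integer-valued extremum is e(T(145, 4)) = 7884, which is strictly less than the density bound 63075/8 since 4 ∤ 145 (the parts of T(145, 4) cannot all be equal).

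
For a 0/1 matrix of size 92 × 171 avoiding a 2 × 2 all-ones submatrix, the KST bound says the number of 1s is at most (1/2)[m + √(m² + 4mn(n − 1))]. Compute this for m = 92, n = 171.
z(92, 171; 2, 2) ≤ (1/2)[92 + √(92² + 4·92·171·170)] = (1/2)[92 + √10706224] = 1682.0183

Kővári–Sós–Turán: let r_1, ..., r_92 be the row sums and z = Σ r_i the total number of 1s. Each pair of columns can share at most one row with both entries 1 (else a 2×2 all-ones block appears), so Σ_i C(r_i, 2) ≤ C(171, 2) = 14535. By convexity Σ_i C(r_i, 2) ≥ 92·C(z/92, 2) = z(z − 92)/(2·92), giving z² − 92z − 92·171·170 ≤ 0 and hence z ≤ (1/2)[92 + √(8464 + 4·2674440)] = (1/2)[92 + √10706224] ≈ (1/2)(92 + 3272.0367) = 1682.0183.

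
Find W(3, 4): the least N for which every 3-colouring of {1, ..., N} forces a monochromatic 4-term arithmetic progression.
W(3, 4) = 293

W(3, 4) = 293. The lower bound W(3, 4) > 292 comes from an explicit good 3-colouring of [1, 292]; the upper bound W(3, 4) ≤ 293 was verified by exhaustive search over 3-colourings of [1, 293].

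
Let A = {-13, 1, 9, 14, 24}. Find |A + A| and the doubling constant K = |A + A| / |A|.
K = |A + A| / |A| = 15/5 = 3

Enumerate A + A = {a + b : a, b ∈ A}. With |A| = 5, there are |A|^2 = 25 ordered sum pairs; collecting distinct values, A + A = {-26, -12, -4, 1, 2, 10, 11, 15, 18, 23, 25, 28, 33, 38, 48}, so |A + A| = 15. Thus K = 15/5 = 3. For comparison, the minimum possible |A + A| over all 5-element sets is 2·5 − 1 = 9 (so min K = 9/5), attained only by arithmetic progressions.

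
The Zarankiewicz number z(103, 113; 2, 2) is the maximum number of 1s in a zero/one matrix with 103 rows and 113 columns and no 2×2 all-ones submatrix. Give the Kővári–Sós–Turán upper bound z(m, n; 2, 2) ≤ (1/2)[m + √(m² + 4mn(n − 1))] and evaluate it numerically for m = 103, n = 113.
z(103, 113; 2, 2) ≤ (1/2)[103 + √(103² + 4·103·113·112)] = (1/2)[103 + √5224881] = 1194.3999

Kővári–Sós–Turán: let r_1, ..., r_103 be the row sums and z = Σ r_i the total number of 1s. Each pair of columns can share at most one row with both entries 1 (else a 2×2 all-ones block appears), so Σ_i C(r_i, 2) ≤ C(113, 2) = 6328. By convexity Σ_i C(r_i, 2) ≥ 103·C(z/103, 2) = z(z − 103)/(2·103), giving z² − 103z − 103·113·112 ≤ 0 and hence z ≤ (1/2)[103 + √(10609 + 4·1303568)] = (1/2)[103 + √5224881] ≈ (1/2)(103 + 2285.7999) = 1194.3999.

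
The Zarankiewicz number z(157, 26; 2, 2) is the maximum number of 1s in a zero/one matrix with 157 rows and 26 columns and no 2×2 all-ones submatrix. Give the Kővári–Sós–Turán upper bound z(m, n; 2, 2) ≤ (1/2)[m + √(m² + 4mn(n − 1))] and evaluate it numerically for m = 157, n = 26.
z(157, 26; 2, 2) ≤ (1/2)[157 + √(157² + 4·157·26·25)] = (1/2)[157 + √432849] = 407.4563

Kővári–Sós–Turán: let r_1, ..., r_157 be the row sums and z = Σ r_i the total number of 1s. Each pair of columns can share at most one row with both entries 1 (else a 2×2 all-ones block appears), so Σ_i C(r_i, 2) ≤ C(26, 2) = 325. By convexity Σ_i C(r_i, 2) ≥ 157·C(z/157, 2) = z(z − 157)/(2·157), giving z² − 157z − 157·26·25 ≤ 0 and hence z ≤ (1/2)[157 + √(24649 + 4·102050)] = (1/2)[157 + √432849] ≈ (1/2)(157 + 657.9126) = 407.4563.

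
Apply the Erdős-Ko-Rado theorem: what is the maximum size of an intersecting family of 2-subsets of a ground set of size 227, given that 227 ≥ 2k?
max |F| = C(226, 1) = 226

Erdős-Ko-Rado (1961): when n ≥ 2k, max |F| = C(n−1, k−1). The bound is attained by the star {A : i ∈ A} for any fixed i ∈ [n]. Here C(227−1, 2−1) = C(226, 1) = 226.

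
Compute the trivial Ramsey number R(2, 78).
R(2, 78) = 78

R(2, k) = k for all k ≥ 2: in a 2-colouring of K_k, either some edge is red (a red K_2) or all edges are blue (a blue K_k). And K_{77} coloured all-blue has no blue K_78, so R(2, 78) > 77. Hence R(2, 78) = 78.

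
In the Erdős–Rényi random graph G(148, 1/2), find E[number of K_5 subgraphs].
E[# K_5] = C(148, 5) · (1/2)^C(5, 2) = 552689424 / 2^10 = 34543089/64 = 539735.765625

For each 5-subset S of vertices (there are C(148, 5) = 552689424 such S), let X_S = 1 if S induces a K_5 (all C(5, 2) = 10 edges present). Then P(X_S = 1) = (1/2)^10 = 1/1024. By linearity of expectation, E[# K_5] = C(148, 5) · (1/2)^10 = 552689424 / 1024 = 34543089/64 = 539735.765625.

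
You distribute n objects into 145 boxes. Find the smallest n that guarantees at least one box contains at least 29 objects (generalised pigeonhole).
n = (29 − 1)·145 + 1 = 4061

By the generalised pigeonhole principle, to guarantee some box contains ≥ r objects we need more than (r − 1) · k objects total. Threshold: n = (r − 1) · k + 1. With r = 29 and k = 145: n = 28 · 145 + 1 = 4060 + 1 = 4061. For n = 4060 = 28 · 145, we can put exactly 28 objects in every box, avoiding 29 in any single one — so 4061 is tight.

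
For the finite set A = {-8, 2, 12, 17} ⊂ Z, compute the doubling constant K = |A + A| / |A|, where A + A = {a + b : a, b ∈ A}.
K = |A + A| / |A| = 9/4

Enumerate A + A = {a + b : a, b ∈ A}. With |A| = 4, there are |A|^2 = 16 ordered sum pairs; collecting distinct values, A + A = {-16, -6, 4, 9, 14, 19, 24, 29, 34}, so |A + A| = 9. Thus K = 9/4. For comparison, the minimum possible |A + A| over all 4-element sets is 2·4 − 1 = 7 (so min K = 7/4), attained only by arithmetic progressions.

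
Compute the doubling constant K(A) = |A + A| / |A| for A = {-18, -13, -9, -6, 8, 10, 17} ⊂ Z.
K = |A + A| / |A| = 26/7

Enumerate A + A = {a + b : a, b ∈ A}. With |A| = 7, there are |A|^2 = 49 ordered sum pairs; collecting distinct values, A + A = {-36, -31, -27, -26, -24, -22, -19, -18, -15, -12, -10, -8, -5, -3, -1, 1, 2, 4, 8, 11, 16, 18, 20, 25, 27, 34}, so |A + A| = 26. Thus K = 26/7. For comparison, the minimum possible |A + A| over all 7-element sets is 2·7 − 1 = 13 (so min K = 13/7), attained only by arithmetic progressions.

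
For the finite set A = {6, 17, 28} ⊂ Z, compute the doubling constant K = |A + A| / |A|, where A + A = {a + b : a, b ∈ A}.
K = |A + A| / |A| = 5/3

Enumerate A + A = {a + b : a, b ∈ A}. With |A| = 3, there are |A|^2 = 9 ordered sum pairs; collecting distinct values, A + A = {12, 23, 34, 45, 56}, so |A + A| = 5. Thus K = 5/3. Here |A + A| = 2|A| − 1 = 5, the minimum possible — so K = 5/3 is minimal, which holds iff A is an arithmetic progression.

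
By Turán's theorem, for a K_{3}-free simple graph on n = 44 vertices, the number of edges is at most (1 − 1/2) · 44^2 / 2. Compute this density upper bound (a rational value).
Turán density bound = (1/2) · 44^2/2 = 484

Turán's theorem: ex(n, K_{r+1}) is achieved by the complete r-partite Turán graph T(n, r) with parts as balanced as possible, and is at most (1 − 1/r) · n^2/2. For r = 2, n = 44: the density bound is (1/2) · 1936/2 = 484. Since 2 ∣ 44, the Turán graph T(44, 2) has parts of equal size 22, and its edge count e(T(44, 2)) = 484 attains the density bound exactly.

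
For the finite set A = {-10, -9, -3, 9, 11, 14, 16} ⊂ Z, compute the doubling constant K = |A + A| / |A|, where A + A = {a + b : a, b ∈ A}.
K = |A + A| / |A| = 26/7

Enumerate A + A = {a + b : a, b ∈ A}. With |A| = 7, there are |A|^2 = 49 ordered sum pairs; collecting distinct values, A + A = {-20, -19, -18, -13, -12, -6, -1, 0, 1, 2, 4, 5, 6, 7, 8, 11, 13, 18, 20, 22, 23, 25, 27, 28, 30, 32}, so |A + A| = 26. Thus K = 26/7. For comparison, the minimum possible |A + A| over all 7-element sets is 2·7 − 1 = 13 (so min K = 13/7), attained only by arithmetic progressions.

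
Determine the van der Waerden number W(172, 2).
W(172, 2) = 172 + 1 = 173

A 2-term AP is any pair of integers, so a monochromatic 2-AP exists iff some colour is used at least twice. With 172 colours, the colouring i ↦ i on {1, ..., 172} uses each colour once, avoiding any monochromatic pair, so W(172, 2) > 172. For {1, ..., 173}, pigeonhole forces two integers of the same colour, which form a monochromatic 2-AP. Hence W(172, 2) = 173.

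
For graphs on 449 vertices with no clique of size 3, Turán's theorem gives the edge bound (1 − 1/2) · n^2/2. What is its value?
Turán density bound = (1/2) · 449^2/2 = 201601/4 ≈ 50400.25

Turán's theorem: ex(n, K_{r+1}) is achieved by the complete r-partite Turán graph T(n, r) with parts as balanced as possible, and is at most (1 − 1/r) · n^2/2. For r = 2, n = 449: the density bound is (1/2) · 201601/2 = 201601/4 ≈ 50400.25. The integer-valued extremum is e(T(449, 2)) = 50400, which is strictly less than the density bound 201601/4 since 2 ∤ 449 (the parts of T(449, 2) cannot all be equal).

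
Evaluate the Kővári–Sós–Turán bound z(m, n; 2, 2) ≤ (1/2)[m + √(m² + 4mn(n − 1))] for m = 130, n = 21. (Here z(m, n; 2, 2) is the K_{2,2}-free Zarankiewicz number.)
z(130, 21; 2, 2) ≤ (1/2)[130 + √(130² + 4·130·21·20)] = (1/2)[130 + √235300] = 307.5387

Kővári–Sós–Turán: let r_1, ..., r_130 be the row sums and z = Σ r_i the total number of 1s. Each pair of columns can share at most one row with both entries 1 (else a 2×2 all-ones block appears), so Σ_i C(r_i, 2) ≤ C(21, 2) = 210. By convexity Σ_i C(r_i, 2) ≥ 130·C(z/130, 2) = z(z − 130)/(2·130), giving z² − 130z − 130·21·20 ≤ 0 and hence z ≤ (1/2)[130 + √(16900 + 4·54600)] = (1/2)[130 + √235300] ≈ (1/2)(130 + 485.0773) = 307.5387.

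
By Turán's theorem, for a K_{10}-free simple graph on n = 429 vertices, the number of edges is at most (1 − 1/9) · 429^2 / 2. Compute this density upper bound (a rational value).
Turán density bound = (8/9) · 429^2/2 = 81796

Turán's theorem: ex(n, K_{r+1}) is achieved by the complete r-partite Turán graph T(n, r) with parts as balanced as possible, and is at most (1 − 1/r) · n^2/2. For r = 9, n = 429: the density bound is (8/9) · 184041/2 = 81796. The integer-valued extremum is e(T(429, 9)) = 81795, which is strictly less than the density bound 81796 since 9 ∤ 429 (the parts of T(429, 9) cannot all be equal).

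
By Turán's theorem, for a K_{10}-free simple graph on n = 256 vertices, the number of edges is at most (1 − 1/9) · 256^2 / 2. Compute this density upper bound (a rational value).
Turán density bound = (8/9) · 256^2/2 = 262144/9 ≈ 29127.1111

Turán's theorem: ex(n, K_{r+1}) is achieved by the complete r-partite Turán graph T(n, r) with parts as balanced as possible, and is at most (1 − 1/r) · n^2/2. For r = 9, n = 256: the density bound is (8/9) · 65536/2 = 262144/9 ≈ 29127.1111. The integer-valued extremum is e(T(256, 9)) = 29126, which is strictly less than the density bound 262144/9 since 9 ∤ 256 (the parts of T(256, 9) cannot all be equal).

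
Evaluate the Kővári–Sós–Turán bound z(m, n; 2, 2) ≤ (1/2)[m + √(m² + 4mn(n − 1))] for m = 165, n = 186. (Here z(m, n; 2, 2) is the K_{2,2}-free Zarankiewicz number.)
z(165, 186; 2, 2) ≤ (1/2)[165 + √(165² + 4·165·186·185)] = (1/2)[165 + √22737825] = 2466.7098

Kővári–Sós–Turán: let r_1, ..., r_165 be the row sums and z = Σ r_i the total number of 1s. Each pair of columns can share at most one row with both entries 1 (else a 2×2 all-ones block appears), so Σ_i C(r_i, 2) ≤ C(186, 2) = 17205. By convexity Σ_i C(r_i, 2) ≥ 165·C(z/165, 2) = z(z − 165)/(2·165), giving z² − 165z − 165·186·185 ≤ 0 and hence z ≤ (1/2)[165 + √(27225 + 4·5677650)] = (1/2)[165 + √22737825] ≈ (1/2)(165 + 4768.4195) = 2466.7098.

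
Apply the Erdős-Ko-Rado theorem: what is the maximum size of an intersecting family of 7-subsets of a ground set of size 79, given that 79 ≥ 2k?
max |F| = C(78, 6) = 256851595

The Erdős-Ko-Rado theorem states: for n ≥ 2k, an intersecting family of k-subsets of an n-element set has size at most C(n − 1, k − 1), with equality for 'star' families {A ⊆ [n] : |A| = k, i ∈ A} (fix an element i). For n = 79, k = 7: C(78, 6) = 256851595.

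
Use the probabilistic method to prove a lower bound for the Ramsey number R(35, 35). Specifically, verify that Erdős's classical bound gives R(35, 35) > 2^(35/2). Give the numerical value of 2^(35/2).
2^(35/2) = 185363.8; so R(35, 35) > 185363.8

Colour each edge of K_n uniformly at random with red/blue. The expected number of monochromatic K_35 is C(n, 35) · 2 · 2^(−C(35,2)). If C(n, 35) · 2^(1 − C(35,2)) < 1, then with positive probability no monochromatic K_35 exists, so R(35, 35) > n. The standard estimate C(n, 35) ≤ n^35/35! shows this inequality holds whenever n ≤ 2^(35/2) (since 35! · 2^(C(35,2) − 1) > 2^(35^2/2) ≥ n^35). Hence R(35, 35) > 2^(35/2) = 185363.8.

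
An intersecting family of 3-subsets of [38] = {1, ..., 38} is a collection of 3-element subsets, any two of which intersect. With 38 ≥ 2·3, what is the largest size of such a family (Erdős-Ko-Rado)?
max |F| = C(37, 2) = 666

Erdős-Ko-Rado (1961): when n ≥ 2k, max |F| = C(n−1, k−1). The bound is attained by the star {A : i ∈ A} for any fixed i ∈ [n]. Here C(38−1, 3−1) = C(37, 2) = 666.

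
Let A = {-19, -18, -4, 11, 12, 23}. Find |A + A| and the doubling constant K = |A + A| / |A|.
K = |A + A| / |A| = 19/6

Enumerate A + A = {a + b : a, b ∈ A}. With |A| = 6, there are |A|^2 = 36 ordered sum pairs; collecting distinct values, A + A = {-38, -37, -36, -23, -22, -8, -7, -6, 4, 5, 7, 8, 19, 22, 23, 24, 34, 35, 46}, so |A + A| = 19. Thus K = 19/6. For comparison, the minimum possible |A + A| over all 6-element sets is 2·6 − 1 = 11 (so min K = 11/6), attained only by arithmetic progressions.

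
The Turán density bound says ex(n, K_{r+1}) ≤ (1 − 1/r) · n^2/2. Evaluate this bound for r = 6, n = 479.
Turán density bound = (5/6) · 479^2/2 = 1147205/12 ≈ 95600.4167

Turán's theorem: ex(n, K_{r+1}) is achieved by the complete r-partite Turán graph T(n, r) with parts as balanced as possible, and is at most (1 − 1/r) · n^2/2. For r = 6, n = 479: the density bound is (5/6) · 229441/2 = 1147205/12 ≈ 95600.4167. The integer-valued extremum is e(T(479, 6)) = 95600, which is strictly less than the density bound 1147205/12 since 6 ∤ 479 (the parts of T(479, 6) cannot all be equal).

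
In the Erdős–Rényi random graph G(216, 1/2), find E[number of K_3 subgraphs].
E[# K_3] = C(216, 3) · (1/2)^C(3, 2) = 1656360 / 2^3 = 207045

For each 3-subset S of vertices (there are C(216, 3) = 1656360 such S), let X_S = 1 if S induces a K_3 (all C(3, 2) = 3 edges present). Then P(X_S = 1) = (1/2)^3 = 1/8. By linearity of expectation, E[# K_3] = C(216, 3) · (1/2)^3 = 1656360 / 8 = 207045.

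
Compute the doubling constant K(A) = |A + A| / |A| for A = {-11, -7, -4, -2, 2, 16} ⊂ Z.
K = |A + A| / |A| = 20/6 = 10/3

Enumerate A + A = {a + b : a, b ∈ A}. With |A| = 6, there are |A|^2 = 36 ordered sum pairs; collecting distinct values, A + A = {-22, -18, -15, -14, -13, -11, -9, -8, -6, -5, -4, -2, 0, 4, 5, 9, 12, 14, 18, 32}, so |A + A| = 20. Thus K = 20/6 = 10/3. For comparison, the minimum possible |A + A| over all 6-element sets is 2·6 − 1 = 11 (so min K = 11/6), attained only by arithmetic progressions.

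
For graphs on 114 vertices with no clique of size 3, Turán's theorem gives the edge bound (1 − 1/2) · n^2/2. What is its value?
Turán density bound = (1/2) · 114^2/2 = 3249

Turán's theorem: ex(n, K_{r+1}) is achieved by the complete r-partite Turán graph T(n, r) with parts as balanced as possible, and is at most (1 − 1/r) · n^2/2. For r = 2, n = 114: the density bound is (1/2) · 12996/2 = 3249. Since 2 ∣ 114, the Turán graph T(114, 2) has parts of equal size 57, and its edge count e(T(114, 2)) = 3249 attains the density bound exactly.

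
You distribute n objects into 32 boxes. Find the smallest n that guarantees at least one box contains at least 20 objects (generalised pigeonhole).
n = (20 − 1)·32 + 1 = 609

By the generalised pigeonhole principle, to guarantee some box contains ≥ r objects we need more than (r − 1) · k objects total. Threshold: n = (r − 1) · k + 1. With r = 20 and k = 32: n = 19 · 32 + 1 = 608 + 1 = 609. For n = 608 = 19 · 32, we can put exactly 19 objects in every box, avoiding 20 in any single one — so 609 is tight.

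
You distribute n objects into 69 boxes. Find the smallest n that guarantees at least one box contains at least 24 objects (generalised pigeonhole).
n = (24 − 1)·69 + 1 = 1588

By the generalised pigeonhole principle, to guarantee some box contains ≥ r objects we need more than (r − 1) · k objects total. Threshold: n = (r − 1) · k + 1. With r = 24 and k = 69: n = 23 · 69 + 1 = 1587 + 1 = 1588. For n = 1587 = 23 · 69, we can put exactly 23 objects in every box, avoiding 24 in any single one — so 1588 is tight.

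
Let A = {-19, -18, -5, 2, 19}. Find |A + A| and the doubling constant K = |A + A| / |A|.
K = |A + A| / |A| = 15/5 = 3

Enumerate A + A = {a + b : a, b ∈ A}. With |A| = 5, there are |A|^2 = 25 ordered sum pairs; collecting distinct values, A + A = {-38, -37, -36, -24, -23, -17, -16, -10, -3, 0, 1, 4, 14, 21, 38}, so |A + A| = 15. Thus K = 15/5 = 3. For comparison, the minimum possible |A + A| over all 5-element sets is 2·5 − 1 = 9 (so min K = 9/5), attained only by arithmetic progressions.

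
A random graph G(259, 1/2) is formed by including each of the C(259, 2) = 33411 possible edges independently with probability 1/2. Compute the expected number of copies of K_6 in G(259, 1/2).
E[# K_6] = C(259, 6) · (1/2)^C(6, 2) = 395488590784 / 2^15 = 6179509231/512 ≈ 12069353.966797

For each 6-subset S of vertices (there are C(259, 6) = 395488590784 such S), let X_S = 1 if S induces a K_6 (all C(6, 2) = 15 edges present). Then P(X_S = 1) = (1/2)^15 = 1/32768. By linearity of expectation, E[# K_6] = C(259, 6) · (1/2)^15 = 395488590784 / 32768 = 6179509231/512 ≈ 12069353.966797.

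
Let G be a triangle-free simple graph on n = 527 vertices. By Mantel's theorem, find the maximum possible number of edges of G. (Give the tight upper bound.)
ex(527, K_3) = ⌊527^2/4⌋ = 69432

Mantel (1907): a triangle-free graph on n vertices has at most ⌊n^2/4⌋ edges, with equality for the complete bipartite graph K_{⌊n/2⌋, ⌈n/2⌉}. For n = 527: ⌊527^2/4⌋ = ⌊277729/4⌋ = 69432. The extremal graph is K_{263, 264}, which has 263·264 = 69432 edges.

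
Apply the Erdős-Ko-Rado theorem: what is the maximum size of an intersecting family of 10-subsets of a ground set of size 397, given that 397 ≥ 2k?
max |F| = C(396, 9) = 602180626588721180

The Erdős-Ko-Rado theorem states: for n ≥ 2k, an intersecting family of k-subsets of an n-element set has size at most C(n − 1, k − 1), with equality for 'star' families {A ⊆ [n] : |A| = k, i ∈ A} (fix an element i). For n = 397, k = 10: C(396, 9) = 602180626588721180.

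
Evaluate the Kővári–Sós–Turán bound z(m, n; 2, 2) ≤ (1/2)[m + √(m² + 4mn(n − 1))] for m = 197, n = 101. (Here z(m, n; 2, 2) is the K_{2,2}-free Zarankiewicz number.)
z(197, 101; 2, 2) ≤ (1/2)[197 + √(197² + 4·197·101·100)] = (1/2)[197 + √7997609] = 1512.5022

Kővári–Sós–Turán: let r_1, ..., r_197 be the row sums and z = Σ r_i the total number of 1s. Each pair of columns can share at most one row with both entries 1 (else a 2×2 all-ones block appears), so Σ_i C(r_i, 2) ≤ C(101, 2) = 5050. By convexity Σ_i C(r_i, 2) ≥ 197·C(z/197, 2) = z(z − 197)/(2·197), giving z² − 197z − 197·101·100 ≤ 0 and hence z ≤ (1/2)[197 + √(38809 + 4·1989700)] = (1/2)[197 + √7997609] ≈ (1/2)(197 + 2828.0044) = 1512.5022.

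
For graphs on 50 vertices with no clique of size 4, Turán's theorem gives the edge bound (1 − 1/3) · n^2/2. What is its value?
Turán density bound = (2/3) · 50^2/2 = 2500/3 ≈ 833.3333

Turán's theorem: ex(n, K_{r+1}) is achieved by the complete r-partite Turán graph T(n, r) with parts as balanced as possible, and is at most (1 − 1/r) · n^2/2. For r = 3, n = 50: the density bound is (2/3) · 2500/2 = 2500/3 ≈ 833.3333. The integer-valued extremum is e(T(50, 3)) = 833, which is strictly less than the density bound 2500/3 since 3 ∤ 50 (the parts of T(50, 3) cannot all be equal).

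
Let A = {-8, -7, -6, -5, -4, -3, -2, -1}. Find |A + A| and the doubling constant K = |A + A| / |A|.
K = |A + A| / |A| = 15/8

Enumerate A + A = {a + b : a, b ∈ A}. With |A| = 8, there are |A|^2 = 64 ordered sum pairs; collecting distinct values, A + A = {-16, -15, -14, -13, -12, -11, -10, -9, -8, -7, -6, -5, -4, -3, -2}, so |A + A| = 15. Thus K = 15/8. Here |A + A| = 2|A| − 1 = 15, the minimum possible — so K = 15/8 is minimal, which holds iff A is an arithmetic progression.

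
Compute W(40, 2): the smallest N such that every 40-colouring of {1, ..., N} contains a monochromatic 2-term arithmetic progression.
W(40, 2) = 40 + 1 = 41

A 2-term AP is any pair of integers, so a monochromatic 2-AP exists iff some colour is used at least twice. With 40 colours, the colouring i ↦ i on {1, ..., 40} uses each colour once, avoiding any monochromatic pair, so W(40, 2) > 40. For {1, ..., 41}, pigeonhole forces two integers of the same colour, which form a monochromatic 2-AP. Hence W(40, 2) = 41.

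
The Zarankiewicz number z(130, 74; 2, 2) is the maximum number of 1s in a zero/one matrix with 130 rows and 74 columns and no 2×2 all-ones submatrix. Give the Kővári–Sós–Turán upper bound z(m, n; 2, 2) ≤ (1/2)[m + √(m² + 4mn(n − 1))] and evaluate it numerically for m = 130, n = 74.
z(130, 74; 2, 2) ≤ (1/2)[130 + √(130² + 4·130·74·73)] = (1/2)[130 + √2825940] = 905.5266

Kővári–Sós–Turán: let r_1, ..., r_130 be the row sums and z = Σ r_i the total number of 1s. Each pair of columns can share at most one row with both entries 1 (else a 2×2 all-ones block appears), so Σ_i C(r_i, 2) ≤ C(74, 2) = 2701. By convexity Σ_i C(r_i, 2) ≥ 130·C(z/130, 2) = z(z − 130)/(2·130), giving z² − 130z − 130·74·73 ≤ 0 and hence z ≤ (1/2)[130 + √(16900 + 4·702260)] = (1/2)[130 + √2825940] ≈ (1/2)(130 + 1681.0532) = 905.5266.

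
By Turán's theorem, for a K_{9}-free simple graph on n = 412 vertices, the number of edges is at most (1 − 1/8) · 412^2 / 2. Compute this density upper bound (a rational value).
Turán density bound = (7/8) · 412^2/2 = 74263

Turán's theorem: ex(n, K_{r+1}) is achieved by the complete r-partite Turán graph T(n, r) with parts as balanced as possible, and is at most (1 − 1/r) · n^2/2. For r = 8, n = 412: the density bound is (7/8) · 169744/2 = 74263. The integer-valued extremum is e(T(412, 8)) = 74262, which is strictly less than the density bound 74263 since 8 ∤ 412 (the parts of T(412, 8) cannot all be equal).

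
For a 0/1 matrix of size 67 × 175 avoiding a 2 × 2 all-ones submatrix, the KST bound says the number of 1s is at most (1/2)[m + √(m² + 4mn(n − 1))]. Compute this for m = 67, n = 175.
z(67, 175; 2, 2) ≤ (1/2)[67 + √(67² + 4·67·175·174)] = (1/2)[67 + √8165089] = 1462.231

Kővári–Sós–Turán: let r_1, ..., r_67 be the row sums and z = Σ r_i the total number of 1s. Each pair of columns can share at most one row with both entries 1 (else a 2×2 all-ones block appears), so Σ_i C(r_i, 2) ≤ C(175, 2) = 15225. By convexity Σ_i C(r_i, 2) ≥ 67·C(z/67, 2) = z(z − 67)/(2·67), giving z² − 67z − 67·175·174 ≤ 0 and hence z ≤ (1/2)[67 + √(4489 + 4·2040150)] = (1/2)[67 + √8165089] ≈ (1/2)(67 + 2857.462) = 1462.231.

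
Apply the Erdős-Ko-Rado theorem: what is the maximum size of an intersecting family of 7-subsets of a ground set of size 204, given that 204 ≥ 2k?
max |F| = C(203, 6) = 90210944670

The Erdős-Ko-Rado theorem states: for n ≥ 2k, an intersecting family of k-subsets of an n-element set has size at most C(n − 1, k − 1), with equality for 'star' families {A ⊆ [n] : |A| = k, i ∈ A} (fix an element i). For n = 204, k = 7: C(203, 6) = 90210944670.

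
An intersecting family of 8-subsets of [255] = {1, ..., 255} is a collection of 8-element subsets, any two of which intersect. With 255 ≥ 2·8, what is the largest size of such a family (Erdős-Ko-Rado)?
max |F| = C(254, 7) = 12450563287800

Erdős-Ko-Rado (1961): when n ≥ 2k, max |F| = C(n−1, k−1). The bound is attained by the star {A : i ∈ A} for any fixed i ∈ [n]. Here C(255−1, 8−1) = C(254, 7) = 12450563287800.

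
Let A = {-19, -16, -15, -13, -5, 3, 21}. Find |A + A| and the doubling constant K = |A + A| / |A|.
K = |A + A| / |A| = 25/7

Enumerate A + A = {a + b : a, b ∈ A}. With |A| = 7, there are |A|^2 = 49 ordered sum pairs; collecting distinct values, A + A = {-38, -35, -34, -32, -31, -30, -29, -28, -26, -24, -21, -20, -18, -16, -13, -12, -10, -2, 2, 5, 6, 8, 16, 24, 42}, so |A + A| = 25. Thus K = 25/7. For comparison, the minimum possible |A + A| over all 7-element sets is 2·7 − 1 = 13 (so min K = 13/7), attained only by arithmetic progressions.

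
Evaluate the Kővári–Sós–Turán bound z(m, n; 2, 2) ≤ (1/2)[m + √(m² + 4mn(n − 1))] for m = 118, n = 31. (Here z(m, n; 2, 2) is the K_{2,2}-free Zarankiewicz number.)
z(118, 31; 2, 2) ≤ (1/2)[118 + √(118² + 4·118·31·30)] = (1/2)[118 + √452884] = 395.4833

Kővári–Sós–Turán: let r_1, ..., r_118 be the row sums and z = Σ r_i the total number of 1s. Each pair of columns can share at most one row with both entries 1 (else a 2×2 all-ones block appears), so Σ_i C(r_i, 2) ≤ C(31, 2) = 465. By convexity Σ_i C(r_i, 2) ≥ 118·C(z/118, 2) = z(z − 118)/(2·118), giving z² − 118z − 118·31·30 ≤ 0 and hence z ≤ (1/2)[118 + √(13924 + 4·109740)] = (1/2)[118 + √452884] ≈ (1/2)(118 + 672.9666) = 395.4833.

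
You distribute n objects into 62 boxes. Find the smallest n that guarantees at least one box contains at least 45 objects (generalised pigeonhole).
n = (45 − 1)·62 + 1 = 2729

By the generalised pigeonhole principle, to guarantee some box contains ≥ r objects we need more than (r − 1) · k objects total. Threshold: n = (r − 1) · k + 1. With r = 45 and k = 62: n = 44 · 62 + 1 = 2728 + 1 = 2729. For n = 2728 = 44 · 62, we can put exactly 44 objects in every box, avoiding 45 in any single one — so 2729 is tight.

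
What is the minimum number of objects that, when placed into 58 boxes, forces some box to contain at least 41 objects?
n = (41 − 1)·58 + 1 = 2321

By the generalised pigeonhole principle, to guarantee some box contains ≥ r objects we need more than (r − 1) · k objects total. Threshold: n = (r − 1) · k + 1. With r = 41 and k = 58: n = 40 · 58 + 1 = 2320 + 1 = 2321. For n = 2320 = 40 · 58, we can put exactly 40 objects in every box, avoiding 41 in any single one — so 2321 is tight.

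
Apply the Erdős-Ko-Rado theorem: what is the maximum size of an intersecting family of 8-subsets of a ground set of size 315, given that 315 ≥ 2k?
max |F| = C(314, 7) = 55825075869992

The Erdős-Ko-Rado theorem states: for n ≥ 2k, an intersecting family of k-subsets of an n-element set has size at most C(n − 1, k − 1), with equality for 'star' families {A ⊆ [n] : |A| = k, i ∈ A} (fix an element i). For n = 315, k = 8: C(314, 7) = 55825075869992.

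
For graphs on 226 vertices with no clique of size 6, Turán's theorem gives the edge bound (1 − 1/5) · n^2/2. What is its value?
Turán density bound = (4/5) · 226^2/2 = 102152/5 ≈ 20430.4

Turán's theorem: ex(n, K_{r+1}) is achieved by the complete r-partite Turán graph T(n, r) with parts as balanced as possible, and is at most (1 − 1/r) · n^2/2. For r = 5, n = 226: the density bound is (4/5) · 51076/2 = 102152/5 ≈ 20430.4. The integer-valued extremum is e(T(226, 5)) = 20430, which is strictly less than the density bound 102152/5 since 5 ∤ 226 (the parts of T(226, 5) cannot all be equal).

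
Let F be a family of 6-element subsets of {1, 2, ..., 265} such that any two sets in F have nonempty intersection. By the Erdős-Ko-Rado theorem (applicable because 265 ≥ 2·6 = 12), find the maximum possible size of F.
max |F| = C(264, 5) = 10287114552

Erdős-Ko-Rado (1961): when n ≥ 2k, max |F| = C(n−1, k−1). The bound is attained by the star {A : i ∈ A} for any fixed i ∈ [n]. Here C(265−1, 6−1) = C(264, 5) = 10287114552.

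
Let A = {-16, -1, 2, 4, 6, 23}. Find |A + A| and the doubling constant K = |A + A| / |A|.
K = |A + A| / |A| = 20/6 = 10/3

Enumerate A + A = {a + b : a, b ∈ A}. With |A| = 6, there are |A|^2 = 36 ordered sum pairs; collecting distinct values, A + A = {-32, -17, -14, -12, -10, -2, 1, 3, 4, 5, 6, 7, 8, 10, 12, 22, 25, 27, 29, 46}, so |A + A| = 20. Thus K = 20/6 = 10/3. For comparison, the minimum possible |A + A| over all 6-element sets is 2·6 − 1 = 11 (so min K = 11/6), attained only by arithmetic progressions.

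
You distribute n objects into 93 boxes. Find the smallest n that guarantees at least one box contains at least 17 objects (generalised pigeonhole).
n = (17 − 1)·93 + 1 = 1489

By the generalised pigeonhole principle, to guarantee some box contains ≥ r objects we need more than (r − 1) · k objects total. Threshold: n = (r − 1) · k + 1. With r = 17 and k = 93: n = 16 · 93 + 1 = 1488 + 1 = 1489. For n = 1488 = 16 · 93, we can put exactly 16 objects in every box, avoiding 17 in any single one — so 1489 is tight.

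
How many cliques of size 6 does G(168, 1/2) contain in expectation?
E[# K_6] = C(168, 6) · (1/2)^C(6, 2) = 28530983404 / 2^15 = 7132745851/8192 ≈ 870696.515015

For each 6-subset S of vertices (there are C(168, 6) = 28530983404 such S), let X_S = 1 if S induces a K_6 (all C(6, 2) = 15 edges present). Then P(X_S = 1) = (1/2)^15 = 1/32768. By linearity of expectation, E[# K_6] = C(168, 6) · (1/2)^15 = 28530983404 / 32768 = 7132745851/8192 ≈ 870696.515015.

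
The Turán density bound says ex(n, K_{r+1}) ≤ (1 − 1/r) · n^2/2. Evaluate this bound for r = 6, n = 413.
Turán density bound = (5/6) · 413^2/2 = 852845/12 ≈ 71070.4167

Turán's theorem: ex(n, K_{r+1}) is achieved by the complete r-partite Turán graph T(n, r) with parts as balanced as possible, and is at most (1 − 1/r) · n^2/2. For r = 6, n = 413: the density bound is (5/6) · 170569/2 = 852845/12 ≈ 71070.4167. The integer-valued extremum is e(T(413, 6)) = 71070, which is strictly less than the density bound 852845/12 since 6 ∤ 413 (the parts of T(413, 6) cannot all be equal).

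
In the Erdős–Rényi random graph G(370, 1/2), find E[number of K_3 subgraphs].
E[# K_3] = C(370, 3) · (1/2)^C(3, 2) = 8373840 / 2^3 = 1046730

For each 3-subset S of vertices (there are C(370, 3) = 8373840 such S), let X_S = 1 if S induces a K_3 (all C(3, 2) = 3 edges present). Then P(X_S = 1) = (1/2)^3 = 1/8. By linearity of expectation, E[# K_3] = C(370, 3) · (1/2)^3 = 8373840 / 8 = 1046730.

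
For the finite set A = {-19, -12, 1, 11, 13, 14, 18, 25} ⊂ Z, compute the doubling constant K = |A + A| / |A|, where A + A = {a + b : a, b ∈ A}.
K = |A + A| / |A| = 31/8

Enumerate A + A = {a + b : a, b ∈ A}. With |A| = 8, there are |A|^2 = 64 ordered sum pairs; collecting distinct values, A + A = {-38, -31, -24, -18, -11, -8, -6, -5, -1, 1, 2, 6, 12, 13, 14, 15, 19, 22, 24, 25, 26, 27, 28, 29, 31, 32, 36, 38, 39, 43, 50}, so |A + A| = 31. Thus K = 31/8. For comparison, the minimum possible |A + A| over all 8-element sets is 2·8 − 1 = 15 (so min K = 15/8), attained only by arithmetic progressions.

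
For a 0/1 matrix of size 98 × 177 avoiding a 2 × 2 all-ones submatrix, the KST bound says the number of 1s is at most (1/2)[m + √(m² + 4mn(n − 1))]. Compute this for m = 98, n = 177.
z(98, 177; 2, 2) ≤ (1/2)[98 + √(98² + 4·98·177·176)] = (1/2)[98 + √12221188] = 1796.9408

Kővári–Sós–Turán: let r_1, ..., r_98 be the row sums and z = Σ r_i the total number of 1s. Each pair of columns can share at most one row with both entries 1 (else a 2×2 all-ones block appears), so Σ_i C(r_i, 2) ≤ C(177, 2) = 15576. By convexity Σ_i C(r_i, 2) ≥ 98·C(z/98, 2) = z(z − 98)/(2·98), giving z² − 98z − 98·177·176 ≤ 0 and hence z ≤ (1/2)[98 + √(9604 + 4·3052896)] = (1/2)[98 + √12221188] ≈ (1/2)(98 + 3495.8816) = 1796.9408.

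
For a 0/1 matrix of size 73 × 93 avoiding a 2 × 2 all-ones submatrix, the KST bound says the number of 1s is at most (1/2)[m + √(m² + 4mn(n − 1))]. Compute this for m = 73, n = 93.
z(73, 93; 2, 2) ≤ (1/2)[73 + √(73² + 4·73·93·92)] = (1/2)[73 + √2503681] = 827.6512

Kővári–Sós–Turán: let r_1, ..., r_73 be the row sums and z = Σ r_i the total number of 1s. Each pair of columns can share at most one row with both entries 1 (else a 2×2 all-ones block appears), so Σ_i C(r_i, 2) ≤ C(93, 2) = 4278. By convexity Σ_i C(r_i, 2) ≥ 73·C(z/73, 2) = z(z − 73)/(2·73), giving z² − 73z − 73·93·92 ≤ 0 and hence z ≤ (1/2)[73 + √(5329 + 4·624588)] = (1/2)[73 + √2503681] ≈ (1/2)(73 + 1582.3024) = 827.6512.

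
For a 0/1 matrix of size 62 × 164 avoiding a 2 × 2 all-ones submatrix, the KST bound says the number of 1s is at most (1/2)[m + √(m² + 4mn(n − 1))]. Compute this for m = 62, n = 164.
z(62, 164; 2, 2) ≤ (1/2)[62 + √(62² + 4·62·164·163)] = (1/2)[62 + √6633380] = 1318.7674

Kővári–Sós–Turán: let r_1, ..., r_62 be the row sums and z = Σ r_i the total number of 1s. Each pair of columns can share at most one row with both entries 1 (else a 2×2 all-ones block appears), so Σ_i C(r_i, 2) ≤ C(164, 2) = 13366. By convexity Σ_i C(r_i, 2) ≥ 62·C(z/62, 2) = z(z − 62)/(2·62), giving z² − 62z − 62·164·163 ≤ 0 and hence z ≤ (1/2)[62 + √(3844 + 4·1657384)] = (1/2)[62 + √6633380] ≈ (1/2)(62 + 2575.5349) = 1318.7674.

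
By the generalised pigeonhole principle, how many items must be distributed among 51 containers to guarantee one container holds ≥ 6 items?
n = (6 − 1)·51 + 1 = 256

By the generalised pigeonhole principle, to guarantee some box contains ≥ r objects we need more than (r − 1) · k objects total. Threshold: n = (r − 1) · k + 1. With r = 6 and k = 51: n = 5 · 51 + 1 = 255 + 1 = 256. For n = 255 = 5 · 51, we can put exactly 5 objects in every box, avoiding 6 in any single one — so 256 is tight.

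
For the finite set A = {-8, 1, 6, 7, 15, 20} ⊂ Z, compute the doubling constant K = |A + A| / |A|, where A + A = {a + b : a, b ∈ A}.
K = |A + A| / |A| = 18/6 = 3

Enumerate A + A = {a + b : a, b ∈ A}. With |A| = 6, there are |A|^2 = 36 ordered sum pairs; collecting distinct values, A + A = {-16, -7, -2, -1, 2, 7, 8, 12, 13, 14, 16, 21, 22, 26, 27, 30, 35, 40}, so |A + A| = 18. Thus K = 18/6 = 3. For comparison, the minimum possible |A + A| over all 6-element sets is 2·6 − 1 = 11 (so min K = 11/6), attained only by arithmetic progressions.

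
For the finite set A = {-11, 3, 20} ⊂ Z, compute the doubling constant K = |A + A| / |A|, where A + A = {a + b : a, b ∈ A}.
K = |A + A| / |A| = 6/3 = 2

Enumerate A + A = {a + b : a, b ∈ A}. With |A| = 3, there are |A|^2 = 9 ordered sum pairs; collecting distinct values, A + A = {-22, -8, 6, 9, 23, 40}, so |A + A| = 6. Thus K = 6/3 = 2. For comparison, the minimum possible |A + A| over all 3-element sets is 2·3 − 1 = 5 (so min K = 5/3), attained only by arithmetic progressions.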